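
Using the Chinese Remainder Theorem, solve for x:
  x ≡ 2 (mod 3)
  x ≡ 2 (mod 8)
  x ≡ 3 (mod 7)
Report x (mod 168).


Moduli 3, 8, 7 are pairwise coprime; by CRT there is a unique solution modulo M = 3 · 8 · 7 = 168.
Solve pairwise, accumulating the modulus:
  Start with x ≡ 2 (mod 3).
  Combine with x ≡ 2 (mod 8): since gcd(3, 8) = 1, we get a unique residue mod 24.
    Write x = 2 + 3·t and substitute into x ≡ 2 (mod 8): 3·t ≡ 2 − 2 = 0 (mod 8).
    The inverse of 3 mod 8 is 3 (since 3·3 = 9 = 1·8 + 1), so t ≡ 3·0 = 0 ≡ 0 (mod 8).
    Then x = 2 + 3·0 = 2, valid modulo lcm(3, 8) = 24: x ≡ 2 (mod 24).
  Combine with x ≡ 3 (mod 7): since gcd(24, 7) = 1, we get a unique residue mod 168.
    Write x = 2 + 24·t and substitute into x ≡ 3 (mod 7): 24·t ≡ 3 − 2 = 1 (mod 7).
    Reduce coefficients mod 7: 3·t ≡ 1 (mod 7).
    The inverse of 3 mod 7 is 5 (since 3·5 = 15 = 2·7 + 1), so t ≡ 5·1 = 5 ≡ 5 (mod 7).
    Then x = 2 + 24·5 = 122, valid modulo lcm(24, 7) = 168: x ≡ 122 (mod 168).
Verify: 122 mod 3 = 2 ✓, 122 mod 8 = 2 ✓, 122 mod 7 = 3 ✓.

x ≡ 122 (mod 168).


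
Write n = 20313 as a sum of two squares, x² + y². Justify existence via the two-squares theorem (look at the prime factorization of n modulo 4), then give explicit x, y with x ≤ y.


Step 1: Factor n = 20313 = 3^2 · 37 · 61.
Step 2: Check the mod-4 condition on each prime factor: 3 ≡ 3 (mod 4), exponent 2 (must be even); 37 ≡ 1 (mod 4), exponent 1; 61 ≡ 1 (mod 4), exponent 1.
All primes ≡ 3 (mod 4) appear to even exponent (or don't appear), so by the two-squares theorem n IS expressible as a sum of two squares.
Step 3: Build a representation. Group n = k² · m with k = 3 and m = 37 · 61 = 2257 (a product of primes ≡ 1 (mod 4)); a representation of m scales to one of n via (k·x)² + (k·y)² = k²(x² + y²). Each prime p ≡ 1 (mod 4) is itself a sum of two squares; find a² by testing p − a² for a perfect square:
  37: 37 − 1² = 36 = 6² ⇒ 37 = 1² + 6².
  61: 61 − 1² = 60, 61 − 2² = 57, 61 − 3² = 52, 61 − 4² = 45, 61 − 5² = 36 = 6² ⇒ 61 = 5² + 6².
  Combine using the Brahmagupta–Fibonacci identity (a² + b²)(c² + d²) = (ac − bd)² + (ad + bc)² = (ac + bd)² + (ad − bc)²:
  37 · 61 = 2257: from (1² + 6²)(5² + 6²), take (1·5 − 6·6, 1·6 + 6·5) = (5 − 36, 6 + 30) = (-31, 36); dropping signs (only squares matter) gives (31, 36); check 31² + 36² = 961 + 1296 = 2257 ✓.
  Scale by k = 3: (3·31, 3·36) = (93, 108).
Step 4: Order so x ≤ y and verify: 93² + 108² = 8649 + 11664 = 20313 = n. ✓

n = 20313 = 93² + 108² (one valid representation with x ≤ y).


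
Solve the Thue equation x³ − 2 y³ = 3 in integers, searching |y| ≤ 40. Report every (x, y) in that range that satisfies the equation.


The equation is x³ - 2y³ = 3. For fixed y, x³ = 2·y³ + 3, so a solution requires the RHS to be a perfect cube.
Strategy: iterate y from -40 to 40, compute RHS = 2·y³ + 3, and check whether it is a (positive or negative) perfect cube.
Check small values of y:
  y = 0: RHS = 3 is not a perfect cube.
  y = 1: RHS = 5 is not a perfect cube.
  y = -1: RHS = 1 = (1)³ ⇒ x = 1 works.
  y = 2: RHS = 19 is not a perfect cube.
  y = -2: RHS = -13 is not a perfect cube.
  y = 3: RHS = 57 is not a perfect cube.
  y = -3: RHS = -51 is not a perfect cube.
Continuing, at y = -4: RHS = -125 = (-5)³ ⇒ x = -5 works.
Searching the remaining y in |y| ≤ 40 finds no further solutions.
Collected solutions: (1, -1), (-5, -4).

Solutions (with |y| ≤ 40): (1, -1), (-5, -4).


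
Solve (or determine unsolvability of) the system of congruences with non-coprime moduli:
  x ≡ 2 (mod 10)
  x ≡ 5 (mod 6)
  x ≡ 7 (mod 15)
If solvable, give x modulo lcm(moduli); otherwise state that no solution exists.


Moduli 10, 6, 15 are not pairwise coprime, so CRT works modulo lcm(m_i) when all pairwise compatibility conditions hold.
Pairwise compatibility: gcd(m_i, m_j) must divide a_i - a_j for every pair.
Merge one congruence at a time:
  Start: x ≡ 2 (mod 10).
  Combine with x ≡ 5 (mod 6): gcd(10, 6) = 2, and 5 - 2 = 3 is NOT divisible by 2.
    ⇒ system is inconsistent (no integer solution).

No solution (the system is inconsistent).


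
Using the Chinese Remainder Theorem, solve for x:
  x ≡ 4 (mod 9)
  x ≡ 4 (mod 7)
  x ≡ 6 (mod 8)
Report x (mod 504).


Moduli 9, 7, 8 are pairwise coprime; by CRT there is a unique solution modulo M = 9 · 7 · 8 = 504.
Solve pairwise, accumulating the modulus:
  Start with x ≡ 4 (mod 9).
  Combine with x ≡ 4 (mod 7): since gcd(9, 7) = 1, we get a unique residue mod 63.
    Write x = 4 + 9·t and substitute into x ≡ 4 (mod 7): 9·t ≡ 4 − 4 = 0 (mod 7).
    Reduce coefficients mod 7: 2·t ≡ 0 (mod 7).
    The inverse of 2 mod 7 is 4 (since 2·4 = 8 = 1·7 + 1), so t ≡ 4·0 = 0 ≡ 0 (mod 7).
    Then x = 4 + 9·0 = 4, valid modulo lcm(9, 7) = 63: x ≡ 4 (mod 63).
  Combine with x ≡ 6 (mod 8): since gcd(63, 8) = 1, we get a unique residue mod 504.
    Write x = 4 + 63·t and substitute into x ≡ 6 (mod 8): 63·t ≡ 6 − 4 = 2 (mod 8).
    Reduce coefficients mod 8: 7·t ≡ 2 (mod 8).
    The inverse of 7 mod 8 is 7 (since 7·7 = 49 = 6·8 + 1), so t ≡ 7·2 = 14 ≡ 6 (mod 8).
    Then x = 4 + 63·6 = 382, valid modulo lcm(63, 8) = 504: x ≡ 382 (mod 504).
Verify: 382 mod 9 = 4 ✓, 382 mod 7 = 4 ✓, 382 mod 8 = 6 ✓.

x ≡ 382 (mod 504).


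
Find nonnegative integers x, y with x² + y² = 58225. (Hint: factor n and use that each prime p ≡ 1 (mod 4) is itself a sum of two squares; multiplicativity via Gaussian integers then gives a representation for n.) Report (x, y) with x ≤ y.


Step 1: Factor n = 58225 = 5^2 · 17 · 137.
Step 2: Check the mod-4 condition on each prime factor: 5 ≡ 1 (mod 4), exponent 2; 17 ≡ 1 (mod 4), exponent 1; 137 ≡ 1 (mod 4), exponent 1.
All primes ≡ 3 (mod 4) appear to even exponent (or don't appear), so by the two-squares theorem n IS expressible as a sum of two squares.
Step 3: Build a representation. Group n = k² · m with k = 5 and m = 17 · 137 = 2329 (a product of primes ≡ 1 (mod 4)); a representation of m scales to one of n via (k·x)² + (k·y)² = k²(x² + y²). Each prime p ≡ 1 (mod 4) is itself a sum of two squares; find a² by testing p − a² for a perfect square:
  17: 17 − 1² = 16 = 4² ⇒ 17 = 1² + 4².
  137: 137 − 1² = 136, 137 − 2² = 133, 137 − 3² = 128, 137 − 4² = 121 = 11² ⇒ 137 = 4² + 11².
  Combine using the Brahmagupta–Fibonacci identity (a² + b²)(c² + d²) = (ac − bd)² + (ad + bc)² = (ac + bd)² + (ad − bc)²:
  17 · 137 = 2329: from (1² + 4²)(4² + 11²), take (1·4 − 4·11, 1·11 + 4·4) = (4 − 44, 11 + 16) = (-40, 27); dropping signs (only squares matter) gives (40, 27); check 40² + 27² = 1600 + 729 = 2329 ✓.
  Scale by k = 5: (5·40, 5·27) = (200, 135).
Step 4: Order so x ≤ y and verify: 135² + 200² = 18225 + 40000 = 58225 = n. ✓

n = 58225 = 135² + 200² (one valid representation with x ≤ y).


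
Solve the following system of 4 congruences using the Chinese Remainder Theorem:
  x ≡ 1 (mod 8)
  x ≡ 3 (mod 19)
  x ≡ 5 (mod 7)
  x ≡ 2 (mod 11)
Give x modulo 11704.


Product of moduli M = 8 · 19 · 7 · 11 = 11704.
Merge one congruence at a time:
  Start: x ≡ 1 (mod 8).
  Combine with x ≡ 3 (mod 19); new modulus lcm = 152.
    Write x = 1 + 8·t and substitute into x ≡ 3 (mod 19): 8·t ≡ 3 − 1 = 2 (mod 19).
    The inverse of 8 mod 19 is 12 (since 8·12 = 96 = 5·19 + 1), so t ≡ 12·2 = 24 ≡ 5 (mod 19).
    Then x = 1 + 8·5 = 41, valid modulo lcm(8, 19) = 152: x ≡ 41 (mod 152).
  Combine with x ≡ 5 (mod 7); new modulus lcm = 1064.
    Write x = 41 + 152·t and substitute into x ≡ 5 (mod 7): 152·t ≡ 5 − 41 = -36 (mod 7).
    Reduce coefficients mod 7: 5·t ≡ 6 (mod 7).
    The inverse of 5 mod 7 is 3 (since 5·3 = 15 = 2·7 + 1), so t ≡ 3·6 = 18 ≡ 4 (mod 7).
    Then x = 41 + 152·4 = 649, valid modulo lcm(152, 7) = 1064: x ≡ 649 (mod 1064).
  Combine with x ≡ 2 (mod 11); new modulus lcm = 11704.
    Write x = 649 + 1064·t and substitute into x ≡ 2 (mod 11): 1064·t ≡ 2 − 649 = -647 (mod 11).
    Reduce coefficients mod 11: 8·t ≡ 2 (mod 11).
    The inverse of 8 mod 11 is 7 (since 8·7 = 56 = 5·11 + 1), so t ≡ 7·2 = 14 ≡ 3 (mod 11).
    Then x = 649 + 1064·3 = 3841, valid modulo lcm(1064, 11) = 11704: x ≡ 3841 (mod 11704).
Verify against each original: 3841 mod 8 = 1, 3841 mod 19 = 3, 3841 mod 7 = 5, 3841 mod 11 = 2.

x ≡ 3841 (mod 11704).


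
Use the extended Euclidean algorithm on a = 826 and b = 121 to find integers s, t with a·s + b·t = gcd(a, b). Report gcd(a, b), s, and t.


Euclidean algorithm on (826, 121) — divide until remainder is 0:
  826 = 6 · 121 + 100
  121 = 1 · 100 + 21
  100 = 4 · 21 + 16
  21 = 1 · 16 + 5
  16 = 3 · 5 + 1
  5 = 5 · 1 + 0
gcd(826, 121) = 1.
Track Bezout coefficients alongside the remainders: start with r₀ = 826 = a·1 + b·0 (s = 1, t = 0) and r₁ = 121 = a·0 + b·1 (s = 0, t = 1); each new remainder r_{k+1} = r_{k-1} − q_k·r_k inherits s_{k+1} = s_{k-1} − q_k·s_k, t_{k+1} = t_{k-1} − q_k·t_k, so r_k = a·s_k + b·t_k at every step:
  q = 6: r = 100, s = 1 − 6·0 = 1, t = 0 − 6·1 = -6  (check: 826·1 + 121·(-6) = 100)
  q = 1: r = 21, s = 0 − 1·1 = -1, t = 1 − 1·(-6) = 7  (check: 826·(-1) + 121·7 = 21)
  q = 4: r = 16, s = 1 − 4·(-1) = 5, t = -6 − 4·7 = -34  (check: 826·5 + 121·(-34) = 16)
  q = 1: r = 5, s = -1 − 1·5 = -6, t = 7 − 1·(-34) = 41  (check: 826·(-6) + 121·41 = 5)
  q = 3: r = 1, s = 5 − 3·(-6) = 23, t = -34 − 3·41 = -157  (check: 826·23 + 121·(-157) = 1)
The row with r = 1 (the gcd) gives the Bezout coefficients s = 23, t = -157.
Result: 826 · (23) + 121 · (-157) = 1.

gcd(826, 121) = 1; s = 23, t = -157 (check: 826·23 + 121·(-157) = 1).


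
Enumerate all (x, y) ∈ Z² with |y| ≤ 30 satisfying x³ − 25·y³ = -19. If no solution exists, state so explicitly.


The equation is x³ - 25y³ = -19. For fixed y, x³ = 25·y³ − 19, so a solution requires the RHS to be a perfect cube.
Strategy: iterate y from -30 to 30, compute RHS = 25·y³ − 19, and check whether it is a (positive or negative) perfect cube.
Check small values of y:
  y = 0: RHS = -19 is not a perfect cube.
  y = 1: RHS = 6 is not a perfect cube.
  y = -1: RHS = -44 is not a perfect cube.
  y = 2: RHS = 181 is not a perfect cube.
  y = -2: RHS = -219 is not a perfect cube.
  y = 3: RHS = 656 is not a perfect cube.
  y = -3: RHS = -694 is not a perfect cube.
Continuing the search up to |y| = 30 finds no solutions either.
No (x, y) in the scanned range satisfies the equation.

No integer solutions with |y| ≤ 30.


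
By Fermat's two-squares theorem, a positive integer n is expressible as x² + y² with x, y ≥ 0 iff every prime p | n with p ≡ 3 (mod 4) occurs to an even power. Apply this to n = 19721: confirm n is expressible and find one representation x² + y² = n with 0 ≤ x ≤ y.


Step 1: Factor n = 19721 = 13 · 37 · 41.
Step 2: Check the mod-4 condition on each prime factor: 13 ≡ 1 (mod 4), exponent 1; 37 ≡ 1 (mod 4), exponent 1; 41 ≡ 1 (mod 4), exponent 1.
All primes ≡ 3 (mod 4) appear to even exponent (or don't appear), so by the two-squares theorem n IS expressible as a sum of two squares.
Step 3: Build a representation. Here n = 13 · 37 · 41 is a product of primes ≡ 1 (mod 4). Each prime p ≡ 1 (mod 4) is itself a sum of two squares; find a² by testing p − a² for a perfect square:
  13: 13 − 1² = 12, 13 − 2² = 9 = 3² ⇒ 13 = 2² + 3².
  37: 37 − 1² = 36 = 6² ⇒ 37 = 1² + 6².
  41: 41 − 1² = 40, 41 − 2² = 37, 41 − 3² = 32, 41 − 4² = 25 = 5² ⇒ 41 = 4² + 5².
  Combine using the Brahmagupta–Fibonacci identity (a² + b²)(c² + d²) = (ac − bd)² + (ad + bc)² = (ac + bd)² + (ad − bc)²:
  13 · 37 = 481: from (2² + 3²)(1² + 6²), take (2·1 − 3·6, 2·6 + 3·1) = (2 − 18, 12 + 3) = (-16, 15); dropping signs (only squares matter) gives (16, 15); check 16² + 15² = 256 + 225 = 481 ✓.
  481 · 41 = 19721: from (16² + 15²)(4² + 5²), take (16·4 − 15·5, 16·5 + 15·4) = (64 − 75, 80 + 60) = (-11, 140); dropping signs (only squares matter) gives (11, 140); check 11² + 140² = 121 + 19600 = 19721 ✓.
Step 4: Order so x ≤ y and verify: 11² + 140² = 121 + 19600 = 19721 = n. ✓

n = 19721 = 11² + 140² (one valid representation with x ≤ y).


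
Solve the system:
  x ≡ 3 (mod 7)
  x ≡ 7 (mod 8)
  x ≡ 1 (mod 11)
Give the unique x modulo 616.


Moduli 7, 8, 11 are pairwise coprime; by CRT there is a unique solution modulo M = 7 · 8 · 11 = 616.
Solve pairwise, accumulating the modulus:
  Start with x ≡ 3 (mod 7).
  Combine with x ≡ 7 (mod 8): since gcd(7, 8) = 1, we get a unique residue mod 56.
    Write x = 3 + 7·t and substitute into x ≡ 7 (mod 8): 7·t ≡ 7 − 3 = 4 (mod 8).
    The inverse of 7 mod 8 is 7 (since 7·7 = 49 = 6·8 + 1), so t ≡ 7·4 = 28 ≡ 4 (mod 8).
    Then x = 3 + 7·4 = 31, valid modulo lcm(7, 8) = 56: x ≡ 31 (mod 56).
  Combine with x ≡ 1 (mod 11): since gcd(56, 11) = 1, we get a unique residue mod 616.
    Write x = 31 + 56·t and substitute into x ≡ 1 (mod 11): 56·t ≡ 1 − 31 = -30 (mod 11).
    Reduce coefficients mod 11: 1·t ≡ 3 (mod 11).
    So t ≡ 3 (mod 11).
    Then x = 31 + 56·3 = 199, valid modulo lcm(56, 11) = 616: x ≡ 199 (mod 616).
Verify: 199 mod 7 = 3 ✓, 199 mod 8 = 7 ✓, 199 mod 11 = 1 ✓.

x ≡ 199 (mod 616).


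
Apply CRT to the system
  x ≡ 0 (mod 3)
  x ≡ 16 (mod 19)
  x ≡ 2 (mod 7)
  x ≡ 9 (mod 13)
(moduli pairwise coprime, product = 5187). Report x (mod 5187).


Product of moduli M = 3 · 19 · 7 · 13 = 5187.
Merge one congruence at a time:
  Start: x ≡ 0 (mod 3).
  Combine with x ≡ 16 (mod 19); new modulus lcm = 57.
    Write x = 0 + 3·t and substitute into x ≡ 16 (mod 19): 3·t ≡ 16 − 0 = 16 (mod 19).
    The inverse of 3 mod 19 is 13 (since 3·13 = 39 = 2·19 + 1), so t ≡ 13·16 = 208 ≡ 18 (mod 19).
    Then x = 0 + 3·18 = 54, valid modulo lcm(3, 19) = 57: x ≡ 54 (mod 57).
  Combine with x ≡ 2 (mod 7); new modulus lcm = 399.
    Write x = 54 + 57·t and substitute into x ≡ 2 (mod 7): 57·t ≡ 2 − 54 = -52 (mod 7).
    Reduce coefficients mod 7: 1·t ≡ 4 (mod 7).
    So t ≡ 4 (mod 7).
    Then x = 54 + 57·4 = 282, valid modulo lcm(57, 7) = 399: x ≡ 282 (mod 399).
  Combine with x ≡ 9 (mod 13); new modulus lcm = 5187.
    Write x = 282 + 399·t and substitute into x ≡ 9 (mod 13): 399·t ≡ 9 − 282 = -273 (mod 13).
    Reduce coefficients mod 13: 9·t ≡ 0 (mod 13).
    The inverse of 9 mod 13 is 3 (since 9·3 = 27 = 2·13 + 1), so t ≡ 3·0 = 0 ≡ 0 (mod 13).
    Then x = 282 + 399·0 = 282, valid modulo lcm(399, 13) = 5187: x ≡ 282 (mod 5187).
Verify against each original: 282 mod 3 = 0, 282 mod 19 = 16, 282 mod 7 = 2, 282 mod 13 = 9.

x ≡ 282 (mod 5187).


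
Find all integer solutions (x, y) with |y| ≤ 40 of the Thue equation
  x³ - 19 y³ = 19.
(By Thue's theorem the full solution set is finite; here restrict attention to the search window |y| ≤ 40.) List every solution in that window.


The equation is x³ - 19y³ = 19. For fixed y, x³ = 19·y³ + 19, so a solution requires the RHS to be a perfect cube.
Strategy: iterate y from -40 to 40, compute RHS = 19·y³ + 19, and check whether it is a (positive or negative) perfect cube.
Check small values of y:
  y = 0: RHS = 19 is not a perfect cube.
  y = 1: RHS = 38 is not a perfect cube.
  y = -1: RHS = 0 = (0)³ ⇒ x = 0 works.
  y = 2: RHS = 171 is not a perfect cube.
  y = -2: RHS = -133 is not a perfect cube.
  y = 3: RHS = 532 is not a perfect cube.
  y = -3: RHS = -494 is not a perfect cube.
Continuing the search up to |y| = 40 finds no further solutions beyond those listed.
Collected solutions: (0, -1).

Solutions (with |y| ≤ 40): (0, -1).


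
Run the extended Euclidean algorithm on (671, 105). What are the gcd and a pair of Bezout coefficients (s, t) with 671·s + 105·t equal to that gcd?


Euclidean algorithm on (671, 105) — divide until remainder is 0:
  671 = 6 · 105 + 41
  105 = 2 · 41 + 23
  41 = 1 · 23 + 18
  23 = 1 · 18 + 5
  18 = 3 · 5 + 3
  5 = 1 · 3 + 2
  3 = 1 · 2 + 1
  2 = 2 · 1 + 0
gcd(671, 105) = 1.
Track Bezout coefficients alongside the remainders: start with r₀ = 671 = a·1 + b·0 (s = 1, t = 0) and r₁ = 105 = a·0 + b·1 (s = 0, t = 1); each new remainder r_{k+1} = r_{k-1} − q_k·r_k inherits s_{k+1} = s_{k-1} − q_k·s_k, t_{k+1} = t_{k-1} − q_k·t_k, so r_k = a·s_k + b·t_k at every step:
  q = 6: r = 41, s = 1 − 6·0 = 1, t = 0 − 6·1 = -6  (check: 671·1 + 105·(-6) = 41)
  q = 2: r = 23, s = 0 − 2·1 = -2, t = 1 − 2·(-6) = 13  (check: 671·(-2) + 105·13 = 23)
  q = 1: r = 18, s = 1 − 1·(-2) = 3, t = -6 − 1·13 = -19  (check: 671·3 + 105·(-19) = 18)
  q = 1: r = 5, s = -2 − 1·3 = -5, t = 13 − 1·(-19) = 32  (check: 671·(-5) + 105·32 = 5)
  q = 3: r = 3, s = 3 − 3·(-5) = 18, t = -19 − 3·32 = -115  (check: 671·18 + 105·(-115) = 3)
  q = 1: r = 2, s = -5 − 1·18 = -23, t = 32 − 1·(-115) = 147  (check: 671·(-23) + 105·147 = 2)
  q = 1: r = 1, s = 18 − 1·(-23) = 41, t = -115 − 1·147 = -262  (check: 671·41 + 105·(-262) = 1)
The row with r = 1 (the gcd) gives the Bezout coefficients s = 41, t = -262.
Result: 671 · (41) + 105 · (-262) = 1.

gcd(671, 105) = 1; s = 41, t = -262 (check: 671·41 + 105·(-262) = 1).


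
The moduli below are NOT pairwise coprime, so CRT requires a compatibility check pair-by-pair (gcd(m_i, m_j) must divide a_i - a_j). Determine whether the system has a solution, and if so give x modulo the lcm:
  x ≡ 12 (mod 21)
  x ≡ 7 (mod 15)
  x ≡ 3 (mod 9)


Moduli 21, 15, 9 are not pairwise coprime, so CRT works modulo lcm(m_i) when all pairwise compatibility conditions hold.
Pairwise compatibility: gcd(m_i, m_j) must divide a_i - a_j for every pair.
Merge one congruence at a time:
  Start: x ≡ 12 (mod 21).
  Combine with x ≡ 7 (mod 15): gcd(21, 15) = 3, and 7 - 12 = -5 is NOT divisible by 3.
    ⇒ system is inconsistent (no integer solution).

No solution (the system is inconsistent).


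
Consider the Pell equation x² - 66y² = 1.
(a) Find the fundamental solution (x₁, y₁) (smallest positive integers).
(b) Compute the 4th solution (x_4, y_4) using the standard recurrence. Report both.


Step 1: Find the fundamental solution (x₁, y₁) of x² - 66y² = 1.
  Expand √66 as a continued fraction. a₀ = ⌊√66⌋ = 8; iterate m_{k+1} = d_k·a_k − m_k, d_{k+1} = (66 − m_{k+1}²)/d_k, a_{k+1} = ⌊(a₀ + m_{k+1})/d_{k+1}⌋ (starting m₀ = 0, d₀ = 1), with convergents p_k = a_k·p_{k-1} + p_{k-2}, q_k = a_k·q_{k-1} + q_{k-2} (p₋₁ = 1, q₋₁ = 0):
  k = 0: a₀ = 8; p₀/q₀ = 8/1; p₀² − 66·q₀² = 64 − 66 = -2.
  k = 1: m = 8, d = 2, a = ⌊(8 + 8)/2⌋ = 8; p/q = (8·8 + 1)/(8·1 + 0) = 65/8; p² − 66·q² = 4225 − 4224 = 1.
  The first convergent with p² − 66·q² = 1 gives the fundamental solution (x₁, y₁) = (65, 8).
Step 2: Apply the recurrence (x_{n+1}, y_{n+1}) = (x₁x_n + 66y₁y_n, x₁y_n + y₁x_n) repeatedly.
  From (x_1, y_1) = (65, 8): x_2 = 65·65 + 66·8·8 = 8449; y_2 = 65·8 + 8·65 = 1040.
  From (x_2, y_2) = (8449, 1040): x_3 = 65·8449 + 66·8·1040 = 1098305; y_3 = 65·1040 + 8·8449 = 135192.
  From (x_3, y_3) = (1098305, 135192): x_4 = 65·1098305 + 66·8·135192 = 142771201; y_4 = 65·135192 + 8·1098305 = 17573920.
Step 3: Verify x_4² - 66·y_4² = 20383615834982401 - 20383615834982400 = 1 (should be 1). ✓

(x_1, y_1) = (65, 8); (x_4, y_4) = (142771201, 17573920).


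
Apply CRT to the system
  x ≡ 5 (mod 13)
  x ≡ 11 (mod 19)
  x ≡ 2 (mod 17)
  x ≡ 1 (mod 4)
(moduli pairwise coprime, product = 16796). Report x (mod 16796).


Product of moduli M = 13 · 19 · 17 · 4 = 16796.
Merge one congruence at a time:
  Start: x ≡ 5 (mod 13).
  Combine with x ≡ 11 (mod 19); new modulus lcm = 247.
    Write x = 5 + 13·t and substitute into x ≡ 11 (mod 19): 13·t ≡ 11 − 5 = 6 (mod 19).
    The inverse of 13 mod 19 is 3 (since 13·3 = 39 = 2·19 + 1), so t ≡ 3·6 = 18 ≡ 18 (mod 19).
    Then x = 5 + 13·18 = 239, valid modulo lcm(13, 19) = 247: x ≡ 239 (mod 247).
  Combine with x ≡ 2 (mod 17); new modulus lcm = 4199.
    Write x = 239 + 247·t and substitute into x ≡ 2 (mod 17): 247·t ≡ 2 − 239 = -237 (mod 17).
    Reduce coefficients mod 17: 9·t ≡ 1 (mod 17).
    The inverse of 9 mod 17 is 2 (since 9·2 = 18 = 1·17 + 1), so t ≡ 2·1 = 2 ≡ 2 (mod 17).
    Then x = 239 + 247·2 = 733, valid modulo lcm(247, 17) = 4199: x ≡ 733 (mod 4199).
  Combine with x ≡ 1 (mod 4); new modulus lcm = 16796.
    Write x = 733 + 4199·t and substitute into x ≡ 1 (mod 4): 4199·t ≡ 1 − 733 = -732 (mod 4).
    Reduce coefficients mod 4: 3·t ≡ 0 (mod 4).
    The inverse of 3 mod 4 is 3 (since 3·3 = 9 = 2·4 + 1), so t ≡ 3·0 = 0 ≡ 0 (mod 4).
    Then x = 733 + 4199·0 = 733, valid modulo lcm(4199, 4) = 16796: x ≡ 733 (mod 16796).
Verify against each original: 733 mod 13 = 5, 733 mod 19 = 11, 733 mod 17 = 2, 733 mod 4 = 1.

x ≡ 733 (mod 16796).


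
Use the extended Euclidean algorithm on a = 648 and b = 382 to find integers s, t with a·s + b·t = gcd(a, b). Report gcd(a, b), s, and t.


Euclidean algorithm on (648, 382) — divide until remainder is 0:
  648 = 1 · 382 + 266
  382 = 1 · 266 + 116
  266 = 2 · 116 + 34
  116 = 3 · 34 + 14
  34 = 2 · 14 + 6
  14 = 2 · 6 + 2
  6 = 3 · 2 + 0
gcd(648, 382) = 2.
Track Bezout coefficients alongside the remainders: start with r₀ = 648 = a·1 + b·0 (s = 1, t = 0) and r₁ = 382 = a·0 + b·1 (s = 0, t = 1); each new remainder r_{k+1} = r_{k-1} − q_k·r_k inherits s_{k+1} = s_{k-1} − q_k·s_k, t_{k+1} = t_{k-1} − q_k·t_k, so r_k = a·s_k + b·t_k at every step:
  q = 1: r = 266, s = 1 − 1·0 = 1, t = 0 − 1·1 = -1  (check: 648·1 + 382·(-1) = 266)
  q = 1: r = 116, s = 0 − 1·1 = -1, t = 1 − 1·(-1) = 2  (check: 648·(-1) + 382·2 = 116)
  q = 2: r = 34, s = 1 − 2·(-1) = 3, t = -1 − 2·2 = -5  (check: 648·3 + 382·(-5) = 34)
  q = 3: r = 14, s = -1 − 3·3 = -10, t = 2 − 3·(-5) = 17  (check: 648·(-10) + 382·17 = 14)
  q = 2: r = 6, s = 3 − 2·(-10) = 23, t = -5 − 2·17 = -39  (check: 648·23 + 382·(-39) = 6)
  q = 2: r = 2, s = -10 − 2·23 = -56, t = 17 − 2·(-39) = 95  (check: 648·(-56) + 382·95 = 2)
The row with r = 2 (the gcd) gives the Bezout coefficients s = -56, t = 95.
Result: 648 · (-56) + 382 · (95) = 2.

gcd(648, 382) = 2; s = -56, t = 95 (check: 648·(-56) + 382·95 = 2).


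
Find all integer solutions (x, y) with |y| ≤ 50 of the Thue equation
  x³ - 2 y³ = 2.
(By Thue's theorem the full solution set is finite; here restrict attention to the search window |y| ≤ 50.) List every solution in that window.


The equation is x³ - 2y³ = 2. For fixed y, x³ = 2·y³ + 2, so a solution requires the RHS to be a perfect cube.
Strategy: iterate y from -50 to 50, compute RHS = 2·y³ + 2, and check whether it is a (positive or negative) perfect cube.
Check small values of y:
  y = 0: RHS = 2 is not a perfect cube.
  y = 1: RHS = 4 is not a perfect cube.
  y = -1: RHS = 0 = (0)³ ⇒ x = 0 works.
  y = 2: RHS = 18 is not a perfect cube.
  y = -2: RHS = -14 is not a perfect cube.
  y = 3: RHS = 56 is not a perfect cube.
  y = -3: RHS = -52 is not a perfect cube.
Continuing the search up to |y| = 50 finds no further solutions beyond those listed.
Collected solutions: (0, -1).

Solutions (with |y| ≤ 50): (0, -1).


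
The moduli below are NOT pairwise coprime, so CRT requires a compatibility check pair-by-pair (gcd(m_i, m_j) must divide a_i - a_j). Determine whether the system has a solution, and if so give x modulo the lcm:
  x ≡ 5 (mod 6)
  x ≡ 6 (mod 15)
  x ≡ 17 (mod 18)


Moduli 6, 15, 18 are not pairwise coprime, so CRT works modulo lcm(m_i) when all pairwise compatibility conditions hold.
Pairwise compatibility: gcd(m_i, m_j) must divide a_i - a_j for every pair.
Merge one congruence at a time:
  Start: x ≡ 5 (mod 6).
  Combine with x ≡ 6 (mod 15): gcd(6, 15) = 3, and 6 - 5 = 1 is NOT divisible by 3.
    ⇒ system is inconsistent (no integer solution).

No solution (the system is inconsistent).


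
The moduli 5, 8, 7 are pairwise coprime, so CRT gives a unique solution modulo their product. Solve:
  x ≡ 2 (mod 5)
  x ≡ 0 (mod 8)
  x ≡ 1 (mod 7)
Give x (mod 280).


Moduli 5, 8, 7 are pairwise coprime; by CRT there is a unique solution modulo M = 5 · 8 · 7 = 280.
Solve pairwise, accumulating the modulus:
  Start with x ≡ 2 (mod 5).
  Combine with x ≡ 0 (mod 8): since gcd(5, 8) = 1, we get a unique residue mod 40.
    Write x = 2 + 5·t and substitute into x ≡ 0 (mod 8): 5·t ≡ 0 − 2 = -2 (mod 8).
    Reduce coefficients mod 8: 5·t ≡ 6 (mod 8).
    The inverse of 5 mod 8 is 5 (since 5·5 = 25 = 3·8 + 1), so t ≡ 5·6 = 30 ≡ 6 (mod 8).
    Then x = 2 + 5·6 = 32, valid modulo lcm(5, 8) = 40: x ≡ 32 (mod 40).
  Combine with x ≡ 1 (mod 7): since gcd(40, 7) = 1, we get a unique residue mod 280.
    Write x = 32 + 40·t and substitute into x ≡ 1 (mod 7): 40·t ≡ 1 − 32 = -31 (mod 7).
    Reduce coefficients mod 7: 5·t ≡ 4 (mod 7).
    The inverse of 5 mod 7 is 3 (since 5·3 = 15 = 2·7 + 1), so t ≡ 3·4 = 12 ≡ 5 (mod 7).
    Then x = 32 + 40·5 = 232, valid modulo lcm(40, 7) = 280: x ≡ 232 (mod 280).
Verify: 232 mod 5 = 2 ✓, 232 mod 8 = 0 ✓, 232 mod 7 = 1 ✓.

x ≡ 232 (mod 280).


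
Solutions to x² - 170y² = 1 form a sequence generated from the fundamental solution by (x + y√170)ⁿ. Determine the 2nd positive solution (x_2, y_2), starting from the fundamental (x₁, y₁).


Step 1: Find the fundamental solution (x₁, y₁) of x² - 170y² = 1.
  Expand √170 as a continued fraction. a₀ = ⌊√170⌋ = 13; iterate m_{k+1} = d_k·a_k − m_k, d_{k+1} = (170 − m_{k+1}²)/d_k, a_{k+1} = ⌊(a₀ + m_{k+1})/d_{k+1}⌋ (starting m₀ = 0, d₀ = 1), with convergents p_k = a_k·p_{k-1} + p_{k-2}, q_k = a_k·q_{k-1} + q_{k-2} (p₋₁ = 1, q₋₁ = 0):
  k = 0: a₀ = 13; p₀/q₀ = 13/1; p₀² − 170·q₀² = 169 − 170 = -1.
  k = 1: m = 13, d = 1, a = ⌊(13 + 13)/1⌋ = 26; p/q = (26·13 + 1)/(26·1 + 0) = 339/26; p² − 170·q² = 114921 − 114920 = 1.
  The first convergent with p² − 170·q² = 1 gives the fundamental solution (x₁, y₁) = (339, 26).
Step 2: Apply the recurrence (x_{n+1}, y_{n+1}) = (x₁x_n + 170y₁y_n, x₁y_n + y₁x_n) repeatedly.
  From (x_1, y_1) = (339, 26): x_2 = 339·339 + 170·26·26 = 229841; y_2 = 339·26 + 26·339 = 17628.
Step 3: Verify x_2² - 170·y_2² = 52826885281 - 52826885280 = 1 (should be 1). ✓

(x_1, y_1) = (339, 26); (x_2, y_2) = (229841, 17628).


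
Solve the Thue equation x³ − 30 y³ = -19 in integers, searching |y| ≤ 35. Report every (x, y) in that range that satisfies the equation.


The equation is x³ - 30y³ = -19. For fixed y, x³ = 30·y³ − 19, so a solution requires the RHS to be a perfect cube.
Strategy: iterate y from -35 to 35, compute RHS = 30·y³ − 19, and check whether it is a (positive or negative) perfect cube.
Check small values of y:
  y = 0: RHS = -19 is not a perfect cube.
  y = 1: RHS = 11 is not a perfect cube.
  y = -1: RHS = -49 is not a perfect cube.
  y = 2: RHS = 221 is not a perfect cube.
  y = -2: RHS = -259 is not a perfect cube.
  y = 3: RHS = 791 is not a perfect cube.
  y = -3: RHS = -829 is not a perfect cube.
Continuing the search up to |y| = 35 finds no solutions either.
No (x, y) in the scanned range satisfies the equation.

No integer solutions with |y| ≤ 35.


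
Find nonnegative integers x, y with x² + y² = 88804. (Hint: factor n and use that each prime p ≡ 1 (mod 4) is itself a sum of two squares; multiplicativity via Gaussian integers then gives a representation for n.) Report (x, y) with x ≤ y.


Step 1: Factor n = 88804 = 2^2 · 149^2.
Step 2: Check the mod-4 condition on each prime factor: 2 = 2 (special); 149 ≡ 1 (mod 4), exponent 2.
All primes ≡ 3 (mod 4) appear to even exponent (or don't appear), so by the two-squares theorem n IS expressible as a sum of two squares.
Step 3: Build a representation. Group n = k² · m with k = 2 and m = 149 · 149 = 22201 (a product of primes ≡ 1 (mod 4)); a representation of m scales to one of n via (k·x)² + (k·y)² = k²(x² + y²). Each prime p ≡ 1 (mod 4) is itself a sum of two squares; find a² by testing p − a² for a perfect square:
  149: 149 − 1² = 148, 149 − 2² = 145, 149 − 3² = 140, 149 − 4² = 133, 149 − 5² = 124, 149 − 6² = 113, 149 − 7² = 100 = 10² ⇒ 149 = 7² + 10².
  Combine using the Brahmagupta–Fibonacci identity (a² + b²)(c² + d²) = (ac − bd)² + (ad + bc)² = (ac + bd)² + (ad − bc)²:
  149 · 149 = 22201: from (7² + 10²)(7² + 10²), take (7·7 − 10·10, 7·10 + 10·7) = (49 − 100, 70 + 70) = (-51, 140); dropping signs (only squares matter) gives (51, 140); check 51² + 140² = 2601 + 19600 = 22201 ✓.
  Scale by k = 2: (2·51, 2·140) = (102, 280).
Step 4: Order so x ≤ y and verify: 102² + 280² = 10404 + 78400 = 88804 = n. ✓

n = 88804 = 102² + 280² (one valid representation with x ≤ y).


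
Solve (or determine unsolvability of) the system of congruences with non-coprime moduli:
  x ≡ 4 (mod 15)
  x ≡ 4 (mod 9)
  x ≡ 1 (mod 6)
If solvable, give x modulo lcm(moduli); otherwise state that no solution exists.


Moduli 15, 9, 6 are not pairwise coprime, so CRT works modulo lcm(m_i) when all pairwise compatibility conditions hold.
Pairwise compatibility: gcd(m_i, m_j) must divide a_i - a_j for every pair.
Merge one congruence at a time:
  Start: x ≡ 4 (mod 15).
  Combine with x ≡ 4 (mod 9): gcd(15, 9) = 3; 4 - 4 = 0, which IS divisible by 3, so compatible.
    Write x = 4 + 15·t and substitute into x ≡ 4 (mod 9): 15·t ≡ 4 − 4 = 0 (mod 9).
    Divide the congruence (and modulus) by g = 3: 5·t ≡ 0 (mod 3).
    Reduce coefficients mod 3: 2·t ≡ 0 (mod 3).
    The inverse of 2 mod 3 is 2 (since 2·2 = 4 = 1·3 + 1), so t ≡ 2·0 = 0 ≡ 0 (mod 3).
    Then x = 4 + 15·0 = 4, valid modulo lcm(15, 9) = 45: x ≡ 4 (mod 45).
  Combine with x ≡ 1 (mod 6): gcd(45, 6) = 3; 1 - 4 = -3, which IS divisible by 3, so compatible.
    Write x = 4 + 45·t and substitute into x ≡ 1 (mod 6): 45·t ≡ 1 − 4 = -3 (mod 6).
    Divide the congruence (and modulus) by g = 3: 15·t ≡ -1 (mod 2).
    Reduce coefficients mod 2: 1·t ≡ 1 (mod 2).
    So t ≡ 1 (mod 2).
    Then x = 4 + 45·1 = 49, valid modulo lcm(45, 6) = 90: x ≡ 49 (mod 90).
Verify: 49 mod 15 = 4, 49 mod 9 = 4, 49 mod 6 = 1.

x ≡ 49 (mod 90).


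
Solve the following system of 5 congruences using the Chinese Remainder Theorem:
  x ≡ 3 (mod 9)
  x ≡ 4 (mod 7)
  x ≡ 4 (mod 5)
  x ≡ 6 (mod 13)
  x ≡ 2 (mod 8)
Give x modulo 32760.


Product of moduli M = 9 · 7 · 5 · 13 · 8 = 32760.
Merge one congruence at a time:
  Start: x ≡ 3 (mod 9).
  Combine with x ≡ 4 (mod 7); new modulus lcm = 63.
    Write x = 3 + 9·t and substitute into x ≡ 4 (mod 7): 9·t ≡ 4 − 3 = 1 (mod 7).
    Reduce coefficients mod 7: 2·t ≡ 1 (mod 7).
    The inverse of 2 mod 7 is 4 (since 2·4 = 8 = 1·7 + 1), so t ≡ 4·1 = 4 ≡ 4 (mod 7).
    Then x = 3 + 9·4 = 39, valid modulo lcm(9, 7) = 63: x ≡ 39 (mod 63).
  Combine with x ≡ 4 (mod 5); new modulus lcm = 315.
    Write x = 39 + 63·t and substitute into x ≡ 4 (mod 5): 63·t ≡ 4 − 39 = -35 (mod 5).
    Reduce coefficients mod 5: 3·t ≡ 0 (mod 5).
    The inverse of 3 mod 5 is 2 (since 3·2 = 6 = 1·5 + 1), so t ≡ 2·0 = 0 ≡ 0 (mod 5).
    Then x = 39 + 63·0 = 39, valid modulo lcm(63, 5) = 315: x ≡ 39 (mod 315).
  Combine with x ≡ 6 (mod 13); new modulus lcm = 4095.
    Write x = 39 + 315·t and substitute into x ≡ 6 (mod 13): 315·t ≡ 6 − 39 = -33 (mod 13).
    Reduce coefficients mod 13: 3·t ≡ 6 (mod 13).
    The inverse of 3 mod 13 is 9 (since 3·9 = 27 = 2·13 + 1), so t ≡ 9·6 = 54 ≡ 2 (mod 13).
    Then x = 39 + 315·2 = 669, valid modulo lcm(315, 13) = 4095: x ≡ 669 (mod 4095).
  Combine with x ≡ 2 (mod 8); new modulus lcm = 32760.
    Write x = 669 + 4095·t and substitute into x ≡ 2 (mod 8): 4095·t ≡ 2 − 669 = -667 (mod 8).
    Reduce coefficients mod 8: 7·t ≡ 5 (mod 8).
    The inverse of 7 mod 8 is 7 (since 7·7 = 49 = 6·8 + 1), so t ≡ 7·5 = 35 ≡ 3 (mod 8).
    Then x = 669 + 4095·3 = 12954, valid modulo lcm(4095, 8) = 32760: x ≡ 12954 (mod 32760).
Verify against each original: 12954 mod 9 = 3, 12954 mod 7 = 4, 12954 mod 5 = 4, 12954 mod 13 = 6, 12954 mod 8 = 2.

x ≡ 12954 (mod 32760).


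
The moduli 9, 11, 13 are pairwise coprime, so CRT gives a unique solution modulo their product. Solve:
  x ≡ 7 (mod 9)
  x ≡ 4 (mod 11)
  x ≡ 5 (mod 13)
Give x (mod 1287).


Moduli 9, 11, 13 are pairwise coprime; by CRT there is a unique solution modulo M = 9 · 11 · 13 = 1287.
Solve pairwise, accumulating the modulus:
  Start with x ≡ 7 (mod 9).
  Combine with x ≡ 4 (mod 11): since gcd(9, 11) = 1, we get a unique residue mod 99.
    Write x = 7 + 9·t and substitute into x ≡ 4 (mod 11): 9·t ≡ 4 − 7 = -3 (mod 11).
    Reduce coefficients mod 11: 9·t ≡ 8 (mod 11).
    The inverse of 9 mod 11 is 5 (since 9·5 = 45 = 4·11 + 1), so t ≡ 5·8 = 40 ≡ 7 (mod 11).
    Then x = 7 + 9·7 = 70, valid modulo lcm(9, 11) = 99: x ≡ 70 (mod 99).
  Combine with x ≡ 5 (mod 13): since gcd(99, 13) = 1, we get a unique residue mod 1287.
    Write x = 70 + 99·t and substitute into x ≡ 5 (mod 13): 99·t ≡ 5 − 70 = -65 (mod 13).
    Reduce coefficients mod 13: 8·t ≡ 0 (mod 13).
    The inverse of 8 mod 13 is 5 (since 8·5 = 40 = 3·13 + 1), so t ≡ 5·0 = 0 ≡ 0 (mod 13).
    Then x = 70 + 99·0 = 70, valid modulo lcm(99, 13) = 1287: x ≡ 70 (mod 1287).
Verify: 70 mod 9 = 7 ✓, 70 mod 11 = 4 ✓, 70 mod 13 = 5 ✓.

x ≡ 70 (mod 1287).


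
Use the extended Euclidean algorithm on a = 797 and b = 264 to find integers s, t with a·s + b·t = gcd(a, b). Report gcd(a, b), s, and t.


Euclidean algorithm on (797, 264) — divide until remainder is 0:
  797 = 3 · 264 + 5
  264 = 52 · 5 + 4
  5 = 1 · 4 + 1
  4 = 4 · 1 + 0
gcd(797, 264) = 1.
Track Bezout coefficients alongside the remainders: start with r₀ = 797 = a·1 + b·0 (s = 1, t = 0) and r₁ = 264 = a·0 + b·1 (s = 0, t = 1); each new remainder r_{k+1} = r_{k-1} − q_k·r_k inherits s_{k+1} = s_{k-1} − q_k·s_k, t_{k+1} = t_{k-1} − q_k·t_k, so r_k = a·s_k + b·t_k at every step:
  q = 3: r = 5, s = 1 − 3·0 = 1, t = 0 − 3·1 = -3  (check: 797·1 + 264·(-3) = 5)
  q = 52: r = 4, s = 0 − 52·1 = -52, t = 1 − 52·(-3) = 157  (check: 797·(-52) + 264·157 = 4)
  q = 1: r = 1, s = 1 − 1·(-52) = 53, t = -3 − 1·157 = -160  (check: 797·53 + 264·(-160) = 1)
The row with r = 1 (the gcd) gives the Bezout coefficients s = 53, t = -160.
Result: 797 · (53) + 264 · (-160) = 1.

gcd(797, 264) = 1; s = 53, t = -160 (check: 797·53 + 264·(-160) = 1).


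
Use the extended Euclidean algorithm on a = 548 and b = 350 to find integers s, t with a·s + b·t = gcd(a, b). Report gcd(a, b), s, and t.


Euclidean algorithm on (548, 350) — divide until remainder is 0:
  548 = 1 · 350 + 198
  350 = 1 · 198 + 152
  198 = 1 · 152 + 46
  152 = 3 · 46 + 14
  46 = 3 · 14 + 4
  14 = 3 · 4 + 2
  4 = 2 · 2 + 0
gcd(548, 350) = 2.
Track Bezout coefficients alongside the remainders: start with r₀ = 548 = a·1 + b·0 (s = 1, t = 0) and r₁ = 350 = a·0 + b·1 (s = 0, t = 1); each new remainder r_{k+1} = r_{k-1} − q_k·r_k inherits s_{k+1} = s_{k-1} − q_k·s_k, t_{k+1} = t_{k-1} − q_k·t_k, so r_k = a·s_k + b·t_k at every step:
  q = 1: r = 198, s = 1 − 1·0 = 1, t = 0 − 1·1 = -1  (check: 548·1 + 350·(-1) = 198)
  q = 1: r = 152, s = 0 − 1·1 = -1, t = 1 − 1·(-1) = 2  (check: 548·(-1) + 350·2 = 152)
  q = 1: r = 46, s = 1 − 1·(-1) = 2, t = -1 − 1·2 = -3  (check: 548·2 + 350·(-3) = 46)
  q = 3: r = 14, s = -1 − 3·2 = -7, t = 2 − 3·(-3) = 11  (check: 548·(-7) + 350·11 = 14)
  q = 3: r = 4, s = 2 − 3·(-7) = 23, t = -3 − 3·11 = -36  (check: 548·23 + 350·(-36) = 4)
  q = 3: r = 2, s = -7 − 3·23 = -76, t = 11 − 3·(-36) = 119  (check: 548·(-76) + 350·119 = 2)
The row with r = 2 (the gcd) gives the Bezout coefficients s = -76, t = 119.
Result: 548 · (-76) + 350 · (119) = 2.

gcd(548, 350) = 2; s = -76, t = 119 (check: 548·(-76) + 350·119 = 2).


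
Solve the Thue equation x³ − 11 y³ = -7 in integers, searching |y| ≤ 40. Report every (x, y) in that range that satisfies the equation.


The equation is x³ - 11y³ = -7. For fixed y, x³ = 11·y³ − 7, so a solution requires the RHS to be a perfect cube.
Strategy: iterate y from -40 to 40, compute RHS = 11·y³ − 7, and check whether it is a (positive or negative) perfect cube.
Check small values of y:
  y = 0: RHS = -7 is not a perfect cube.
  y = 1: RHS = 4 is not a perfect cube.
  y = -1: RHS = -18 is not a perfect cube.
  y = 2: RHS = 81 is not a perfect cube.
  y = -2: RHS = -95 is not a perfect cube.
  y = 3: RHS = 290 is not a perfect cube.
  y = -3: RHS = -304 is not a perfect cube.
Continuing the search up to |y| = 40 finds no solutions either.
No (x, y) in the scanned range satisfies the equation.

No integer solutions with |y| ≤ 40.


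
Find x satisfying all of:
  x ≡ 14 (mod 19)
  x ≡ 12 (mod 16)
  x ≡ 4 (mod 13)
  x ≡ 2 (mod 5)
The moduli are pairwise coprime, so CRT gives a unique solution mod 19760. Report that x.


Product of moduli M = 19 · 16 · 13 · 5 = 19760.
Merge one congruence at a time:
  Start: x ≡ 14 (mod 19).
  Combine with x ≡ 12 (mod 16); new modulus lcm = 304.
    Write x = 14 + 19·t and substitute into x ≡ 12 (mod 16): 19·t ≡ 12 − 14 = -2 (mod 16).
    Reduce coefficients mod 16: 3·t ≡ 14 (mod 16).
    The inverse of 3 mod 16 is 11 (since 3·11 = 33 = 2·16 + 1), so t ≡ 11·14 = 154 ≡ 10 (mod 16).
    Then x = 14 + 19·10 = 204, valid modulo lcm(19, 16) = 304: x ≡ 204 (mod 304).
  Combine with x ≡ 4 (mod 13); new modulus lcm = 3952.
    Write x = 204 + 304·t and substitute into x ≡ 4 (mod 13): 304·t ≡ 4 − 204 = -200 (mod 13).
    Reduce coefficients mod 13: 5·t ≡ 8 (mod 13).
    The inverse of 5 mod 13 is 8 (since 5·8 = 40 = 3·13 + 1), so t ≡ 8·8 = 64 ≡ 12 (mod 13).
    Then x = 204 + 304·12 = 3852, valid modulo lcm(304, 13) = 3952: x ≡ 3852 (mod 3952).
  Combine with x ≡ 2 (mod 5); new modulus lcm = 19760.
    Write x = 3852 + 3952·t and substitute into x ≡ 2 (mod 5): 3952·t ≡ 2 − 3852 = -3850 (mod 5).
    Reduce coefficients mod 5: 2·t ≡ 0 (mod 5).
    The inverse of 2 mod 5 is 3 (since 2·3 = 6 = 1·5 + 1), so t ≡ 3·0 = 0 ≡ 0 (mod 5).
    Then x = 3852 + 3952·0 = 3852, valid modulo lcm(3952, 5) = 19760: x ≡ 3852 (mod 19760).
Verify against each original: 3852 mod 19 = 14, 3852 mod 16 = 12, 3852 mod 13 = 4, 3852 mod 5 = 2.

x ≡ 3852 (mod 19760).


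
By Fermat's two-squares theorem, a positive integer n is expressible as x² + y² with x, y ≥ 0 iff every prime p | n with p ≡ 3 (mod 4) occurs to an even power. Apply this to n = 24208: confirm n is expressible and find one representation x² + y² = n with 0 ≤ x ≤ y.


Step 1: Factor n = 24208 = 2^4 · 17 · 89.
Step 2: Check the mod-4 condition on each prime factor: 2 = 2 (special); 17 ≡ 1 (mod 4), exponent 1; 89 ≡ 1 (mod 4), exponent 1.
All primes ≡ 3 (mod 4) appear to even exponent (or don't appear), so by the two-squares theorem n IS expressible as a sum of two squares.
Step 3: Build a representation. Group n = k² · m with k = 4 and m = 17 · 89 = 1513 (a product of primes ≡ 1 (mod 4)); a representation of m scales to one of n via (k·x)² + (k·y)² = k²(x² + y²). Each prime p ≡ 1 (mod 4) is itself a sum of two squares; find a² by testing p − a² for a perfect square:
  17: 17 − 1² = 16 = 4² ⇒ 17 = 1² + 4².
  89: 89 − 1² = 88, 89 − 2² = 85, 89 − 3² = 80, 89 − 4² = 73, 89 − 5² = 64 = 8² ⇒ 89 = 5² + 8².
  Combine using the Brahmagupta–Fibonacci identity (a² + b²)(c² + d²) = (ac − bd)² + (ad + bc)² = (ac + bd)² + (ad − bc)²:
  17 · 89 = 1513: from (1² + 4²)(5² + 8²), take (1·5 − 4·8, 1·8 + 4·5) = (5 − 32, 8 + 20) = (-27, 28); dropping signs (only squares matter) gives (27, 28); check 27² + 28² = 729 + 784 = 1513 ✓.
  Scale by k = 4: (4·27, 4·28) = (108, 112).
Step 4: Order so x ≤ y and verify: 108² + 112² = 11664 + 12544 = 24208 = n. ✓

n = 24208 = 108² + 112² (one valid representation with x ≤ y).
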